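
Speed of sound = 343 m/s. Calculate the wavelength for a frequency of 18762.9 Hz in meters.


Given values:
  c = 343 m/s, f = 18762.9 Hz
Formula: lambda = c / f
lambda = 343 / 18762.9
lambda = 0.0183

0.0183 m


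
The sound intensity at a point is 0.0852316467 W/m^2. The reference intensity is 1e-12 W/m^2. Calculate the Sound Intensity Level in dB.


Given values:
  I = 0.0852316467 W/m^2
  I_ref = 1e-12 W/m^2
Formula: SIL = 10 * log10(I / I_ref)
Compute ratio: I / I_ref = 85231646700
Compute log10: log10(85231646700) = 10.930601
Multiply: SIL = 10 * 10.930601 = 109.31

109.31 dB


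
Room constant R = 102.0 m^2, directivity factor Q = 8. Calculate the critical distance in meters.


Given values:
  R = 102.0 m^2, Q = 8
Formula: d_c = 0.141 * sqrt(Q * R)
Compute Q * R = 8 * 102.0 = 816.0
Compute sqrt(816.0) = 28.5657
d_c = 0.141 * 28.5657 = 4.028

4.028 m


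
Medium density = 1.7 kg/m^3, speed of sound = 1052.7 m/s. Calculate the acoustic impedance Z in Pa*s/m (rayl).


Given values:
  rho = 1.7 kg/m^3
  c = 1052.7 m/s
Formula: Z = rho * c
Z = 1.7 * 1052.7
Z = 1789.59

1789.59 rayl


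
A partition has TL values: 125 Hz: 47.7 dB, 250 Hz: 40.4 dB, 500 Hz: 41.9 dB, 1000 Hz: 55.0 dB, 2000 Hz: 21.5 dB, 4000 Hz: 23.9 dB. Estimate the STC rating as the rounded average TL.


Given TL values at each frequency:
  125 Hz: 47.7 dB
  250 Hz: 40.4 dB
  500 Hz: 41.9 dB
  1000 Hz: 55.0 dB
  2000 Hz: 21.5 dB
  4000 Hz: 23.9 dB
Formula: STC ~ round(average of TL values)
Sum = 47.7 + 40.4 + 41.9 + 55.0 + 21.5 + 23.9 = 230.4
Average = 230.4 / 6 = 38.4
Rounded: 38

38


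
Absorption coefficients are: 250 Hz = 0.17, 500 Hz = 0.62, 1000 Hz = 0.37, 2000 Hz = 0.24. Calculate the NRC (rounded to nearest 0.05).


Given values:
  a_250 = 0.17, a_500 = 0.62
  a_1000 = 0.37, a_2000 = 0.24
Formula: NRC = (a250 + a500 + a1000 + a2000) / 4
Sum = 0.17 + 0.62 + 0.37 + 0.24 = 1.4
NRC = 1.4 / 4 = 0.35
Rounded to nearest 0.05: 0.35

0.35


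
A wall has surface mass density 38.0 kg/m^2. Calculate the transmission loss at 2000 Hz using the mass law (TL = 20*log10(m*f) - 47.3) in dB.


Given values:
  m = 38.0 kg/m^2, f = 2000 Hz
Formula: TL = 20 * log10(m * f) - 47.3
Compute m * f = 38.0 * 2000 = 76000.0
Compute log10(76000.0) = 4.880814
Compute 20 * 4.880814 = 97.6163
TL = 97.6163 - 47.3 = 50.32

50.32 dB


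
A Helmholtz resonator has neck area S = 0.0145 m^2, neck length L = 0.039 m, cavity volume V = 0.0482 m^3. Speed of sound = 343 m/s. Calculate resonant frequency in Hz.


Given values:
  S = 0.0145 m^2, L = 0.039 m, V = 0.0482 m^3, c = 343 m/s
Formula: f = (c / (2*pi)) * sqrt(S / (V * L))
Compute V * L = 0.0482 * 0.039 = 0.0018798
Compute S / (V * L) = 0.0145 / 0.0018798 = 7.7136
Compute sqrt(7.7136) = 2.777337
Compute c / (2*pi) = 343 / 6.283185 = 54.590148
f = 54.590148 * 2.777337 = 151.62

151.62 Hz


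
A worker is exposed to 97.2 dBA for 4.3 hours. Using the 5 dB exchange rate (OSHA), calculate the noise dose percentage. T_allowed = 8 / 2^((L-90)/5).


Given values:
  L = 97.2 dBA, T = 4.3 hours
Formula: T_allowed = 8 / 2^((L - 90) / 5)
Compute exponent: (97.2 - 90) / 5 = 1.44
Compute 2^(1.44) = 2.713209
T_allowed = 8 / 2.713209 = 2.948538 hours
Dose = (T / T_allowed) * 100
Dose = (4.3 / 2.948538) * 100 = 145.83

145.83 %


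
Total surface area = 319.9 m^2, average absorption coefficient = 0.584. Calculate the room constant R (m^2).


Given values:
  S = 319.9 m^2, alpha = 0.584
Formula: R = S * alpha / (1 - alpha)
Numerator: 319.9 * 0.584 = 186.8216
Denominator: 1 - 0.584 = 0.416
R = 186.8216 / 0.416 = 449.09

449.09 m^2


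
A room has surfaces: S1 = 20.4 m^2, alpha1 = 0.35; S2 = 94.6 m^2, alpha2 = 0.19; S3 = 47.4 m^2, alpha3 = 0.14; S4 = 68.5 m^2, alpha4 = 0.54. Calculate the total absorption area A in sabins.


Given surfaces:
  Surface 1: 20.4 * 0.35 = 7.14
  Surface 2: 94.6 * 0.19 = 17.974
  Surface 3: 47.4 * 0.14 = 6.636
  Surface 4: 68.5 * 0.54 = 36.99
Formula: A = sum(Si * alpha_i)
A = 7.14 + 17.974 + 6.636 + 36.99
A = 68.74

68.74 sabins


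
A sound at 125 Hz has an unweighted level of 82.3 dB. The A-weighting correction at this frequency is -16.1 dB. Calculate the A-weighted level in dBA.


Given values:
  SPL = 82.3 dB
  A-weighting at 125 Hz = -16.1 dB
Formula: L_A = SPL + A_weight
L_A = 82.3 + (-16.1)
L_A = 66.2

66.2 dBA


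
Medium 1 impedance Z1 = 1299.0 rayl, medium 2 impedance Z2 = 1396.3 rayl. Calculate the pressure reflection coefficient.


Given values:
  Z1 = 1299.0 rayl, Z2 = 1396.3 rayl
Formula: R = (Z2 - Z1) / (Z2 + Z1)
Numerator: Z2 - Z1 = 1396.3 - 1299.0 = 97.3
Denominator: Z2 + Z1 = 1396.3 + 1299.0 = 2695.3
R = 97.3 / 2695.3 = 0.0361

0.0361


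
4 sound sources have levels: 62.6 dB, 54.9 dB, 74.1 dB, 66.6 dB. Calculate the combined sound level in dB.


Formula: L_total = 10 * log10( sum(10^(Li/10)) )
  Source 1: 10^(62.6/10) = 1819700.8586
  Source 2: 10^(54.9/10) = 309029.5433
  Source 3: 10^(74.1/10) = 25703957.8277
  Source 4: 10^(66.6/10) = 4570881.8961
Sum of linear values = 32403570.1257
L_total = 10 * log10(32403570.1257) = 75.11

75.11 dB


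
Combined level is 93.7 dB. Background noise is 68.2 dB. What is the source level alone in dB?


Given values:
  L_total = 93.7 dB, L_bg = 68.2 dB
Formula: L_source = 10 * log10(10^(L_total/10) - 10^(L_bg/10))
Convert to linear:
  10^(93.7/10) = 2344228815.3199
  10^(68.2/10) = 6606934.4801
Difference: 2344228815.3199 - 6606934.4801 = 2337621880.8398
L_source = 10 * log10(2337621880.8398) = 93.69

93.69 dB


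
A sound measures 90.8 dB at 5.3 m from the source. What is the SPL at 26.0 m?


Given values:
  SPL1 = 90.8 dB, r1 = 5.3 m, r2 = 26.0 m
Formula: SPL2 = SPL1 - 20 * log10(r2 / r1)
Compute ratio: r2 / r1 = 26.0 / 5.3 = 4.9057
Compute log10: log10(4.9057) = 0.690701
Compute drop: 20 * 0.690701 = 13.814
SPL2 = 90.8 - 13.814 = 76.99

76.99 dB


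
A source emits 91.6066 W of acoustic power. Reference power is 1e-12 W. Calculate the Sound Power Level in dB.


Given values:
  W = 91.6066 W
  W_ref = 1e-12 W
Formula: SWL = 10 * log10(W / W_ref)
Compute ratio: W / W_ref = 91606600000000
Compute log10: log10(91606600000000) = 13.961927
Multiply: SWL = 10 * 13.961927 = 139.62

139.62 dB


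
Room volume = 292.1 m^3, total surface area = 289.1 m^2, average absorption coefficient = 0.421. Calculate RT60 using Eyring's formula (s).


Given values:
  V = 292.1 m^3, S = 289.1 m^2, alpha = 0.421
Formula: RT60 = 0.161 * V / (-S * ln(1 - alpha))
Compute ln(1 - 0.421) = ln(0.579) = -0.546453
Denominator: -289.1 * -0.546453 = 157.9796
Numerator: 0.161 * 292.1 = 47.0281
RT60 = 47.0281 / 157.9796 = 0.298

0.298 s


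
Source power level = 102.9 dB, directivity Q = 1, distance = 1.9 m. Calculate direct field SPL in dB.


Given values:
  Lw = 102.9 dB, Q = 1, r = 1.9 m
Formula: SPL = Lw + 10 * log10(Q / (4 * pi * r^2))
Compute 4 * pi * r^2 = 4 * pi * 1.9^2 = 45.3646
Compute Q / denom = 1 / 45.3646 = 0.02204362
Compute 10 * log10(0.02204362) = -16.5672
SPL = 102.9 + (-16.5672) = 86.33

86.33 dB


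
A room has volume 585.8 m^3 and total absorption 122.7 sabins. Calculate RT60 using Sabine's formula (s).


Given values:
  V = 585.8 m^3
  A = 122.7 sabins
Formula: RT60 = 0.161 * V / A
Numerator: 0.161 * 585.8 = 94.3138
RT60 = 94.3138 / 122.7 = 0.769

0.769 s


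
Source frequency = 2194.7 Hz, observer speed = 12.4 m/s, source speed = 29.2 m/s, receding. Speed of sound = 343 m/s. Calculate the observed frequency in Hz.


Given values:
  f_s = 2194.7 Hz, v_o = 12.4 m/s, v_s = 29.2 m/s
  Direction: receding
Formula: f_o = f_s * (c - v_o) / (c + v_s)
Numerator: c - v_o = 343 - 12.4 = 330.6
Denominator: c + v_s = 343 + 29.2 = 372.2
f_o = 2194.7 * 330.6 / 372.2 = 1949.4

1949.4 Hz


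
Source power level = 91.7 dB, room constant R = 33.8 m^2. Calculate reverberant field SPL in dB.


Given values:
  Lw = 91.7 dB, R = 33.8 m^2
Formula: SPL = Lw + 10 * log10(4 / R)
Compute 4 / R = 4 / 33.8 = 0.118343
Compute 10 * log10(0.118343) = -9.2686
SPL = 91.7 + (-9.2686) = 82.43

82.43 dB


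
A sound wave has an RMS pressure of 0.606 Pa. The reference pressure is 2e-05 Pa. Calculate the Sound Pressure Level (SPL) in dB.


Given values:
  p = 0.606 Pa
  p_ref = 2e-05 Pa
Formula: SPL = 20 * log10(p / p_ref)
Compute ratio: p / p_ref = 0.606 / 2e-05 = 30300
Compute log10: log10(30300) = 4.481443
Multiply: SPL = 20 * 4.481443 = 89.63

89.63 dB


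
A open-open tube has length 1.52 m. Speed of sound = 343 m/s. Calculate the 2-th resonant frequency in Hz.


Given values:
  Tube type: open-open, L = 1.52 m, c = 343 m/s, n = 2
Formula: f_n = n * c / (2 * L)
Compute 2 * L = 2 * 1.52 = 3.04
f = 2 * 343 / 3.04
f = 225.66

225.66 Hz


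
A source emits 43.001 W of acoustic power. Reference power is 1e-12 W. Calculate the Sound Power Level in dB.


Given values:
  W = 43.001 W
  W_ref = 1e-12 W
Formula: SWL = 10 * log10(W / W_ref)
Compute ratio: W / W_ref = 43001000000000
Compute log10: log10(43001000000000) = 13.633479
Multiply: SWL = 10 * 13.633479 = 136.33

136.33 dB


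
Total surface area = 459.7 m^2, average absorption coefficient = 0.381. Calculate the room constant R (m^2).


Given values:
  S = 459.7 m^2, alpha = 0.381
Formula: R = S * alpha / (1 - alpha)
Numerator: 459.7 * 0.381 = 175.1457
Denominator: 1 - 0.381 = 0.619
R = 175.1457 / 0.619 = 282.95

282.95 m^2


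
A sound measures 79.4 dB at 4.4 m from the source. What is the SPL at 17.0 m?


Given values:
  SPL1 = 79.4 dB, r1 = 4.4 m, r2 = 17.0 m
Formula: SPL2 = SPL1 - 20 * log10(r2 / r1)
Compute ratio: r2 / r1 = 17.0 / 4.4 = 3.8636
Compute log10: log10(3.8636) = 0.586992
Compute drop: 20 * 0.586992 = 11.7398
SPL2 = 79.4 - 11.7398 = 67.66

67.66 dB


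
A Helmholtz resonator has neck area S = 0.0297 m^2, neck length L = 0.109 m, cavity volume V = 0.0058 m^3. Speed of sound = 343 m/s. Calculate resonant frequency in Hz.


Given values:
  S = 0.0297 m^2, L = 0.109 m, V = 0.0058 m^3, c = 343 m/s
Formula: f = (c / (2*pi)) * sqrt(S / (V * L))
Compute V * L = 0.0058 * 0.109 = 0.0006322
Compute S / (V * L) = 0.0297 / 0.0006322 = 46.9788
Compute sqrt(46.9788) = 6.854108
Compute c / (2*pi) = 343 / 6.283185 = 54.590148
f = 54.590148 * 6.854108 = 374.17

374.17 Hz


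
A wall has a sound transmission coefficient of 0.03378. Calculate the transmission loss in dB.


Given values:
  tau = 0.03378
Formula: TL = 10 * log10(1 / tau)
Compute 1 / tau = 1 / 0.03378 = 29.6033
Compute log10(29.6033) = 1.47134
TL = 10 * 1.47134 = 14.71

14.71 dB


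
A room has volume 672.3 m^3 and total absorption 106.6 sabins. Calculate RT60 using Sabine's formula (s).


Given values:
  V = 672.3 m^3
  A = 106.6 sabins
Formula: RT60 = 0.161 * V / A
Numerator: 0.161 * 672.3 = 108.2403
RT60 = 108.2403 / 106.6 = 1.015

1.015 s


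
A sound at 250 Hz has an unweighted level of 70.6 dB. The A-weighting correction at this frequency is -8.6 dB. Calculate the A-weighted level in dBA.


Given values:
  SPL = 70.6 dB
  A-weighting at 250 Hz = -8.6 dB
Formula: L_A = SPL + A_weight
L_A = 70.6 + (-8.6)
L_A = 62.0

62.0 dBA


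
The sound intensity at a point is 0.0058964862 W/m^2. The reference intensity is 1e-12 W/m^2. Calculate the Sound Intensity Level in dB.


Given values:
  I = 0.0058964862 W/m^2
  I_ref = 1e-12 W/m^2
Formula: SIL = 10 * log10(I / I_ref)
Compute ratio: I / I_ref = 5896486200
Compute log10: log10(5896486200) = 9.770593
Multiply: SIL = 10 * 9.770593 = 97.71

97.71 dB


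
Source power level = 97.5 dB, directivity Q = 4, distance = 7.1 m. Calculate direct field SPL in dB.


Given values:
  Lw = 97.5 dB, Q = 4, r = 7.1 m
Formula: SPL = Lw + 10 * log10(Q / (4 * pi * r^2))
Compute 4 * pi * r^2 = 4 * pi * 7.1^2 = 633.4707
Compute Q / denom = 4 / 633.4707 = 0.00631442
Compute 10 * log10(0.00631442) = -21.9967
SPL = 97.5 + (-21.9967) = 75.5

75.5 dB


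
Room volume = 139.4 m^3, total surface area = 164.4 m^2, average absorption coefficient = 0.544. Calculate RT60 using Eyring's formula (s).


Given values:
  V = 139.4 m^3, S = 164.4 m^2, alpha = 0.544
Formula: RT60 = 0.161 * V / (-S * ln(1 - alpha))
Compute ln(1 - 0.544) = ln(0.456) = -0.785262
Denominator: -164.4 * -0.785262 = 129.0971
Numerator: 0.161 * 139.4 = 22.4434
RT60 = 22.4434 / 129.0971 = 0.174

0.174 s


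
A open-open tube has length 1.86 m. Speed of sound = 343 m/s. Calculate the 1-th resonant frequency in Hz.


Given values:
  Tube type: open-open, L = 1.86 m, c = 343 m/s, n = 1
Formula: f_n = n * c / (2 * L)
Compute 2 * L = 2 * 1.86 = 3.72
f = 1 * 343 / 3.72
f = 92.2

92.2 Hz


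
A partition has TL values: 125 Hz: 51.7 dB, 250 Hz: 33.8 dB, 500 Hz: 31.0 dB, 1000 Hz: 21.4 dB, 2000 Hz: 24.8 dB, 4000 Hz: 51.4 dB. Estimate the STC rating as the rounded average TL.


Given TL values at each frequency:
  125 Hz: 51.7 dB
  250 Hz: 33.8 dB
  500 Hz: 31.0 dB
  1000 Hz: 21.4 dB
  2000 Hz: 24.8 dB
  4000 Hz: 51.4 dB
Formula: STC ~ round(average of TL values)
Sum = 51.7 + 33.8 + 31.0 + 21.4 + 24.8 + 51.4 = 214.1
Average = 214.1 / 6 = 35.68
Rounded: 36

36


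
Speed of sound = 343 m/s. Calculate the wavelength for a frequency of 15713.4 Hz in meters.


Given values:
  c = 343 m/s, f = 15713.4 Hz
Formula: lambda = c / f
lambda = 343 / 15713.4
lambda = 0.0218

0.0218 m


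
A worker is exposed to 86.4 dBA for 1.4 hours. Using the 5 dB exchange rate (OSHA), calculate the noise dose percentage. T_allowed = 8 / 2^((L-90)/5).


Given values:
  L = 86.4 dBA, T = 1.4 hours
Formula: T_allowed = 8 / 2^((L - 90) / 5)
Compute exponent: (86.4 - 90) / 5 = -0.72
Compute 2^(-0.72) = 0.607097
T_allowed = 8 / 0.607097 = 13.177466 hours
Dose = (T / T_allowed) * 100
Dose = (1.4 / 13.177466) * 100 = 10.62

10.62 %


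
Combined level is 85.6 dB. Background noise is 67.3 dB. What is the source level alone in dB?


Given values:
  L_total = 85.6 dB, L_bg = 67.3 dB
Formula: L_source = 10 * log10(10^(L_total/10) - 10^(L_bg/10))
Convert to linear:
  10^(85.6/10) = 363078054.7701
  10^(67.3/10) = 5370317.9637
Difference: 363078054.7701 - 5370317.9637 = 357707736.8064
L_source = 10 * log10(357707736.8064) = 85.54

85.54 dB


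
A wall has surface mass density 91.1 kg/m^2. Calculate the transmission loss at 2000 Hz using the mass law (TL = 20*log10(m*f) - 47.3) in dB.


Given values:
  m = 91.1 kg/m^2, f = 2000 Hz
Formula: TL = 20 * log10(m * f) - 47.3
Compute m * f = 91.1 * 2000 = 182200.0
Compute log10(182200.0) = 5.260548
Compute 20 * 5.260548 = 105.211
TL = 105.211 - 47.3 = 57.91

57.91 dB


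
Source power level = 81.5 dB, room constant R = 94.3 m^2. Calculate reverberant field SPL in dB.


Given values:
  Lw = 81.5 dB, R = 94.3 m^2
Formula: SPL = Lw + 10 * log10(4 / R)
Compute 4 / R = 4 / 94.3 = 0.042418
Compute 10 * log10(0.042418) = -13.7245
SPL = 81.5 + (-13.7245) = 67.78

67.78 dB


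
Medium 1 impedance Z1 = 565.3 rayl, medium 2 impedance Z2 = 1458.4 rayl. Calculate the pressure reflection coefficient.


Given values:
  Z1 = 565.3 rayl, Z2 = 1458.4 rayl
Formula: R = (Z2 - Z1) / (Z2 + Z1)
Numerator: Z2 - Z1 = 1458.4 - 565.3 = 893.1
Denominator: Z2 + Z1 = 1458.4 + 565.3 = 2023.7
R = 893.1 / 2023.7 = 0.4413

0.4413


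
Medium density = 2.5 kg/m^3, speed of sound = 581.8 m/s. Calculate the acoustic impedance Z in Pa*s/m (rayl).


Given values:
  rho = 2.5 kg/m^3
  c = 581.8 m/s
Formula: Z = rho * c
Z = 2.5 * 581.8
Z = 1454.5

1454.5 rayl


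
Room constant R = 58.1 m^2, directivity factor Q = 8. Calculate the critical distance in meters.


Given values:
  R = 58.1 m^2, Q = 8
Formula: d_c = 0.141 * sqrt(Q * R)
Compute Q * R = 8 * 58.1 = 464.8
Compute sqrt(464.8) = 21.5592
d_c = 0.141 * 21.5592 = 3.04

3.04 m


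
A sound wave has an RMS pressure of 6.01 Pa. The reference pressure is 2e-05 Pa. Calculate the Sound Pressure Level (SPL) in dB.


Given values:
  p = 6.01 Pa
  p_ref = 2e-05 Pa
Formula: SPL = 20 * log10(p / p_ref)
Compute ratio: p / p_ref = 6.01 / 2e-05 = 300500
Compute log10: log10(300500) = 5.477844
Multiply: SPL = 20 * 5.477844 = 109.56

109.56 dB


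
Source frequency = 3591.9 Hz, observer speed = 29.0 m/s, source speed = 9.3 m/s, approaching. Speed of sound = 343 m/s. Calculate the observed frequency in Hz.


Given values:
  f_s = 3591.9 Hz, v_o = 29.0 m/s, v_s = 9.3 m/s
  Direction: approaching
Formula: f_o = f_s * (c + v_o) / (c - v_s)
Numerator: c + v_o = 343 + 29.0 = 372.0
Denominator: c - v_s = 343 - 9.3 = 333.7
f_o = 3591.9 * 372.0 / 333.7 = 4004.16

4004.16 Hz


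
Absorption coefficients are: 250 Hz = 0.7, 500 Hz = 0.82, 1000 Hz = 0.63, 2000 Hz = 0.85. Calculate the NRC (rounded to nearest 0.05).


Given values:
  a_250 = 0.7, a_500 = 0.82
  a_1000 = 0.63, a_2000 = 0.85
Formula: NRC = (a250 + a500 + a1000 + a2000) / 4
Sum = 0.7 + 0.82 + 0.63 + 0.85 = 3.0
NRC = 3.0 / 4 = 0.75
Rounded to nearest 0.05: 0.75

0.75


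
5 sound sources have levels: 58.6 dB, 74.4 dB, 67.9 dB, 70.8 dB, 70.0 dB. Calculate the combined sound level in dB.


Formula: L_total = 10 * log10( sum(10^(Li/10)) )
  Source 1: 10^(58.6/10) = 724435.9601
  Source 2: 10^(74.4/10) = 27542287.0334
  Source 3: 10^(67.9/10) = 6165950.0186
  Source 4: 10^(70.8/10) = 12022644.3462
  Source 5: 10^(70.0/10) = 10000000.0
Sum of linear values = 56455317.3583
L_total = 10 * log10(56455317.3583) = 77.52

77.52 dB


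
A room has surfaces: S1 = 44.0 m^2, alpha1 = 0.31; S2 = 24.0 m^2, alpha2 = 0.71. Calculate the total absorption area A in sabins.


Given surfaces:
  Surface 1: 44.0 * 0.31 = 13.64
  Surface 2: 24.0 * 0.71 = 17.04
Formula: A = sum(Si * alpha_i)
A = 13.64 + 17.04
A = 30.68

30.68 sabins


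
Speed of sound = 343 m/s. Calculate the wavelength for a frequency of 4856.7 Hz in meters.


Given values:
  c = 343 m/s, f = 4856.7 Hz
Formula: lambda = c / f
lambda = 343 / 4856.7
lambda = 0.0706

0.0706 m


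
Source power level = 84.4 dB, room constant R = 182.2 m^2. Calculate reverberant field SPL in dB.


Given values:
  Lw = 84.4 dB, R = 182.2 m^2
Formula: SPL = Lw + 10 * log10(4 / R)
Compute 4 / R = 4 / 182.2 = 0.021954
Compute 10 * log10(0.021954) = -16.5849
SPL = 84.4 + (-16.5849) = 67.82

67.82 dB


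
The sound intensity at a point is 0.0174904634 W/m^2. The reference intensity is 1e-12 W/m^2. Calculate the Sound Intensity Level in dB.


Given values:
  I = 0.0174904634 W/m^2
  I_ref = 1e-12 W/m^2
Formula: SIL = 10 * log10(I / I_ref)
Compute ratio: I / I_ref = 17490463400
Compute log10: log10(17490463400) = 10.242801
Multiply: SIL = 10 * 10.242801 = 102.43

102.43 dB


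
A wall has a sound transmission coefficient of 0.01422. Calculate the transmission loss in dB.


Given values:
  tau = 0.01422
Formula: TL = 10 * log10(1 / tau)
Compute 1 / tau = 1 / 0.01422 = 70.3235
Compute log10(70.3235) = 1.8471
TL = 10 * 1.8471 = 18.47

18.47 dB


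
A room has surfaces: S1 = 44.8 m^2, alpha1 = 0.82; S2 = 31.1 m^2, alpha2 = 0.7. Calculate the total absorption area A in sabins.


Given surfaces:
  Surface 1: 44.8 * 0.82 = 36.736
  Surface 2: 31.1 * 0.7 = 21.77
Formula: A = sum(Si * alpha_i)
A = 36.736 + 21.77
A = 58.51

58.51 sabins


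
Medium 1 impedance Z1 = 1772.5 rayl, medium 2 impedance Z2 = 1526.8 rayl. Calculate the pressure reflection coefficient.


Given values:
  Z1 = 1772.5 rayl, Z2 = 1526.8 rayl
Formula: R = (Z2 - Z1) / (Z2 + Z1)
Numerator: Z2 - Z1 = 1526.8 - 1772.5 = -245.7
Denominator: Z2 + Z1 = 1526.8 + 1772.5 = 3299.3
R = -245.7 / 3299.3 = -0.0745

-0.0745


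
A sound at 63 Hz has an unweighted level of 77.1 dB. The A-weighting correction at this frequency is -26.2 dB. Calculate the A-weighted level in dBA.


Given values:
  SPL = 77.1 dB
  A-weighting at 63 Hz = -26.2 dB
Formula: L_A = SPL + A_weight
L_A = 77.1 + (-26.2)
L_A = 50.9

50.9 dBA


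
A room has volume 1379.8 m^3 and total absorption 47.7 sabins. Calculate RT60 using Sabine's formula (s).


Given values:
  V = 1379.8 m^3
  A = 47.7 sabins
Formula: RT60 = 0.161 * V / A
Numerator: 0.161 * 1379.8 = 222.1478
RT60 = 222.1478 / 47.7 = 4.657

4.657 s


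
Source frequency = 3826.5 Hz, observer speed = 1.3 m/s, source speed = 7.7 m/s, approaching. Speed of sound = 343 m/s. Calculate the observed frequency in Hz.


Given values:
  f_s = 3826.5 Hz, v_o = 1.3 m/s, v_s = 7.7 m/s
  Direction: approaching
Formula: f_o = f_s * (c + v_o) / (c - v_s)
Numerator: c + v_o = 343 + 1.3 = 344.3
Denominator: c - v_s = 343 - 7.7 = 335.3
f_o = 3826.5 * 344.3 / 335.3 = 3929.21

3929.21 Hz


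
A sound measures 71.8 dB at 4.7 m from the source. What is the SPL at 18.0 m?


Given values:
  SPL1 = 71.8 dB, r1 = 4.7 m, r2 = 18.0 m
Formula: SPL2 = SPL1 - 20 * log10(r2 / r1)
Compute ratio: r2 / r1 = 18.0 / 4.7 = 3.8298
Compute log10: log10(3.8298) = 0.583176
Compute drop: 20 * 0.583176 = 11.6635
SPL2 = 71.8 - 11.6635 = 60.14

60.14 dB


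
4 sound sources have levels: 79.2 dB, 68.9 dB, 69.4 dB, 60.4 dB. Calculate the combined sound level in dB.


Formula: L_total = 10 * log10( sum(10^(Li/10)) )
  Source 1: 10^(79.2/10) = 83176377.1103
  Source 2: 10^(68.9/10) = 7762471.1663
  Source 3: 10^(69.4/10) = 8709635.8996
  Source 4: 10^(60.4/10) = 1096478.1961
Sum of linear values = 100744962.3723
L_total = 10 * log10(100744962.3723) = 80.03

80.03 dB


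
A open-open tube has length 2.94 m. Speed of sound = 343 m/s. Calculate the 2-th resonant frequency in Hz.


Given values:
  Tube type: open-open, L = 2.94 m, c = 343 m/s, n = 2
Formula: f_n = n * c / (2 * L)
Compute 2 * L = 2 * 2.94 = 5.88
f = 2 * 343 / 5.88
f = 116.67

116.67 Hz


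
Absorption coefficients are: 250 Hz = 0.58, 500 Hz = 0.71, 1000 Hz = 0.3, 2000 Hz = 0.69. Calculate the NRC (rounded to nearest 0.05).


Given values:
  a_250 = 0.58, a_500 = 0.71
  a_1000 = 0.3, a_2000 = 0.69
Formula: NRC = (a250 + a500 + a1000 + a2000) / 4
Sum = 0.58 + 0.71 + 0.3 + 0.69 = 2.28
NRC = 2.28 / 4 = 0.57
Rounded to nearest 0.05: 0.55

0.55


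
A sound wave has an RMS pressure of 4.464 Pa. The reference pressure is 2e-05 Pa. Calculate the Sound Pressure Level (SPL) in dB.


Given values:
  p = 4.464 Pa
  p_ref = 2e-05 Pa
Formula: SPL = 20 * log10(p / p_ref)
Compute ratio: p / p_ref = 4.464 / 2e-05 = 223200
Compute log10: log10(223200) = 5.348694
Multiply: SPL = 20 * 5.348694 = 106.97

106.97 dB


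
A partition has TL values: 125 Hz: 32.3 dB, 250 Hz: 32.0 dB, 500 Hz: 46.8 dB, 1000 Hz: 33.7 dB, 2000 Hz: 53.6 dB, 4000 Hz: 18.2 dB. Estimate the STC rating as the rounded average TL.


Given TL values at each frequency:
  125 Hz: 32.3 dB
  250 Hz: 32.0 dB
  500 Hz: 46.8 dB
  1000 Hz: 33.7 dB
  2000 Hz: 53.6 dB
  4000 Hz: 18.2 dB
Formula: STC ~ round(average of TL values)
Sum = 32.3 + 32.0 + 46.8 + 33.7 + 53.6 + 18.2 = 216.6
Average = 216.6 / 6 = 36.1
Rounded: 36

36


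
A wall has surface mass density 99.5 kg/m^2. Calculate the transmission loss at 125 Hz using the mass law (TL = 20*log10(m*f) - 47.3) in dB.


Given values:
  m = 99.5 kg/m^2, f = 125 Hz
Formula: TL = 20 * log10(m * f) - 47.3
Compute m * f = 99.5 * 125 = 12437.5
Compute log10(12437.5) = 4.094733
Compute 20 * 4.094733 = 81.8947
TL = 81.8947 - 47.3 = 34.59

34.59 dB


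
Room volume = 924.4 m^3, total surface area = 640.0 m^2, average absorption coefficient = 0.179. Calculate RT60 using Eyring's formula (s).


Given values:
  V = 924.4 m^3, S = 640.0 m^2, alpha = 0.179
Formula: RT60 = 0.161 * V / (-S * ln(1 - alpha))
Compute ln(1 - 0.179) = ln(0.821) = -0.197232
Denominator: -640.0 * -0.197232 = 126.2285
Numerator: 0.161 * 924.4 = 148.8284
RT60 = 148.8284 / 126.2285 = 1.179

1.179 s


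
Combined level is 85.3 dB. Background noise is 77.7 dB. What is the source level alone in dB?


Given values:
  L_total = 85.3 dB, L_bg = 77.7 dB
Formula: L_source = 10 * log10(10^(L_total/10) - 10^(L_bg/10))
Convert to linear:
  10^(85.3/10) = 338844156.1392
  10^(77.7/10) = 58884365.5356
Difference: 338844156.1392 - 58884365.5356 = 279959790.6036
L_source = 10 * log10(279959790.6036) = 84.47

84.47 dB


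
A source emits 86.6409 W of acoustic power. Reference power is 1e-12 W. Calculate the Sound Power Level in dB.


Given values:
  W = 86.6409 W
  W_ref = 1e-12 W
Formula: SWL = 10 * log10(W / W_ref)
Compute ratio: W / W_ref = 86640900000000
Compute log10: log10(86640900000000) = 13.937723
Multiply: SWL = 10 * 13.937723 = 139.38

139.38 dB


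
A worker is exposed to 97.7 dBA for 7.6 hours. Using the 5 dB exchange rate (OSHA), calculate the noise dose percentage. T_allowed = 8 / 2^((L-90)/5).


Given values:
  L = 97.7 dBA, T = 7.6 hours
Formula: T_allowed = 8 / 2^((L - 90) / 5)
Compute exponent: (97.7 - 90) / 5 = 1.54
Compute 2^(1.54) = 2.907945
T_allowed = 8 / 2.907945 = 2.751084 hours
Dose = (T / T_allowed) * 100
Dose = (7.6 / 2.751084) * 100 = 276.25

276.25 %


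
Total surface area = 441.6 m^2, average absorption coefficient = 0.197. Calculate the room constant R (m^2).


Given values:
  S = 441.6 m^2, alpha = 0.197
Formula: R = S * alpha / (1 - alpha)
Numerator: 441.6 * 0.197 = 86.9952
Denominator: 1 - 0.197 = 0.803
R = 86.9952 / 0.803 = 108.34

108.34 m^2


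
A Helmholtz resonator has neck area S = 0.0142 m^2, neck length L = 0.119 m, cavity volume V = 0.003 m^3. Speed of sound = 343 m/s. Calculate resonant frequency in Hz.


Given values:
  S = 0.0142 m^2, L = 0.119 m, V = 0.003 m^3, c = 343 m/s
Formula: f = (c / (2*pi)) * sqrt(S / (V * L))
Compute V * L = 0.003 * 0.119 = 0.000357
Compute S / (V * L) = 0.0142 / 0.000357 = 39.7759
Compute sqrt(39.7759) = 6.306814
Compute c / (2*pi) = 343 / 6.283185 = 54.590148
f = 54.590148 * 6.306814 = 344.29

344.29 Hz


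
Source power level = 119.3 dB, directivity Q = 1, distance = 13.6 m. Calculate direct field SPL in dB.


Given values:
  Lw = 119.3 dB, Q = 1, r = 13.6 m
Formula: SPL = Lw + 10 * log10(Q / (4 * pi * r^2))
Compute 4 * pi * r^2 = 4 * pi * 13.6^2 = 2324.2759
Compute Q / denom = 1 / 2324.2759 = 0.00043024
Compute 10 * log10(0.00043024) = -33.6629
SPL = 119.3 + (-33.6629) = 85.64

85.64 dB


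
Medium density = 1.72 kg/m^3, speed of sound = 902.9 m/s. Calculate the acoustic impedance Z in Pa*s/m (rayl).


Given values:
  rho = 1.72 kg/m^3
  c = 902.9 m/s
Formula: Z = rho * c
Z = 1.72 * 902.9
Z = 1552.99

1552.99 rayl


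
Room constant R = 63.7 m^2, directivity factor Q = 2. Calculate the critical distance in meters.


Given values:
  R = 63.7 m^2, Q = 2
Formula: d_c = 0.141 * sqrt(Q * R)
Compute Q * R = 2 * 63.7 = 127.4
Compute sqrt(127.4) = 11.2872
d_c = 0.141 * 11.2872 = 1.591

1.591 m


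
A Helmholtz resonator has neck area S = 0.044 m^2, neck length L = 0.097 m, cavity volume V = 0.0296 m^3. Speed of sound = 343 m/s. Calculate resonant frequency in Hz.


Given values:
  S = 0.044 m^2, L = 0.097 m, V = 0.0296 m^3, c = 343 m/s
Formula: f = (c / (2*pi)) * sqrt(S / (V * L))
Compute V * L = 0.0296 * 0.097 = 0.0028712
Compute S / (V * L) = 0.044 / 0.0028712 = 15.3246
Compute sqrt(15.3246) = 3.914665
Compute c / (2*pi) = 343 / 6.283185 = 54.590148
f = 54.590148 * 3.914665 = 213.7

213.7 Hz


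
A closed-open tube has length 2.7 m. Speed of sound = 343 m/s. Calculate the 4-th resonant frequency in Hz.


Given values:
  Tube type: closed-open, L = 2.7 m, c = 343 m/s, n = 4
Formula: f_n = (2n - 1) * c / (4 * L)
Compute 2n - 1 = 2*4 - 1 = 7
Compute 4 * L = 4 * 2.7 = 10.8
f = 7 * 343 / 10.8
f = 222.31

222.31 Hz


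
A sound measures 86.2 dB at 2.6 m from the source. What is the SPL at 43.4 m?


Given values:
  SPL1 = 86.2 dB, r1 = 2.6 m, r2 = 43.4 m
Formula: SPL2 = SPL1 - 20 * log10(r2 / r1)
Compute ratio: r2 / r1 = 43.4 / 2.6 = 16.6923
Compute log10: log10(16.6923) = 1.222516
Compute drop: 20 * 1.222516 = 24.4503
SPL2 = 86.2 - 24.4503 = 61.75

61.75 dB


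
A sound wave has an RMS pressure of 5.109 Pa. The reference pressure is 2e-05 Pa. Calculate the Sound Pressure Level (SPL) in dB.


Given values:
  p = 5.109 Pa
  p_ref = 2e-05 Pa
Formula: SPL = 20 * log10(p / p_ref)
Compute ratio: p / p_ref = 5.109 / 2e-05 = 255450
Compute log10: log10(255450) = 5.407306
Multiply: SPL = 20 * 5.407306 = 108.15

108.15 dB


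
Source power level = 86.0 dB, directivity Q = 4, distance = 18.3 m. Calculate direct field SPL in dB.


Given values:
  Lw = 86.0 dB, Q = 4, r = 18.3 m
Formula: SPL = Lw + 10 * log10(Q / (4 * pi * r^2))
Compute 4 * pi * r^2 = 4 * pi * 18.3^2 = 4208.3519
Compute Q / denom = 4 / 4208.3519 = 0.00095049
Compute 10 * log10(0.00095049) = -30.2205
SPL = 86.0 + (-30.2205) = 55.78

55.78 dB


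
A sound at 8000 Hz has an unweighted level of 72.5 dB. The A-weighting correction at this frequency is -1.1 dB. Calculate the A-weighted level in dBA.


Given values:
  SPL = 72.5 dB
  A-weighting at 8000 Hz = -1.1 dB
Formula: L_A = SPL + A_weight
L_A = 72.5 + (-1.1)
L_A = 71.4

71.4 dBA


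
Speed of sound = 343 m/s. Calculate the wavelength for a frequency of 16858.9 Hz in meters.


Given values:
  c = 343 m/s, f = 16858.9 Hz
Formula: lambda = c / f
lambda = 343 / 16858.9
lambda = 0.0203

0.0203 m


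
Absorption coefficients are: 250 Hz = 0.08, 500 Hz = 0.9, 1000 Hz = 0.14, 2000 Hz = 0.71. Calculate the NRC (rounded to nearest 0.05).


Given values:
  a_250 = 0.08, a_500 = 0.9
  a_1000 = 0.14, a_2000 = 0.71
Formula: NRC = (a250 + a500 + a1000 + a2000) / 4
Sum = 0.08 + 0.9 + 0.14 + 0.71 = 1.83
NRC = 1.83 / 4 = 0.4575
Rounded to nearest 0.05: 0.45

0.45


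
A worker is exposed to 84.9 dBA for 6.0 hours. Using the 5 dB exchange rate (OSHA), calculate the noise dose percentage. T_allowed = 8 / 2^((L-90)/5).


Given values:
  L = 84.9 dBA, T = 6.0 hours
Formula: T_allowed = 8 / 2^((L - 90) / 5)
Compute exponent: (84.9 - 90) / 5 = -1.02
Compute 2^(-1.02) = 0.493116
T_allowed = 8 / 0.493116 = 16.223363 hours
Dose = (T / T_allowed) * 100
Dose = (6.0 / 16.223363) * 100 = 36.98

36.98 %


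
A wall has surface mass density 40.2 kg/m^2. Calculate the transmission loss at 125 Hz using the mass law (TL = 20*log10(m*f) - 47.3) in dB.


Given values:
  m = 40.2 kg/m^2, f = 125 Hz
Formula: TL = 20 * log10(m * f) - 47.3
Compute m * f = 40.2 * 125 = 5025.0
Compute log10(5025.0) = 3.701136
Compute 20 * 3.701136 = 74.0227
TL = 74.0227 - 47.3 = 26.72

26.72 dB


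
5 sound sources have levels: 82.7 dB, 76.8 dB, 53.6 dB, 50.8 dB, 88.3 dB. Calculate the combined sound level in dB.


Formula: L_total = 10 * log10( sum(10^(Li/10)) )
  Source 1: 10^(82.7/10) = 186208713.6663
  Source 2: 10^(76.8/10) = 47863009.2323
  Source 3: 10^(53.6/10) = 229086.7653
  Source 4: 10^(50.8/10) = 120226.4435
  Source 5: 10^(88.3/10) = 676082975.392
Sum of linear values = 910504011.4994
L_total = 10 * log10(910504011.4994) = 89.59

89.59 dB


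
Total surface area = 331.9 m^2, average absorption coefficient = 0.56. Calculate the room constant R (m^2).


Given values:
  S = 331.9 m^2, alpha = 0.56
Formula: R = S * alpha / (1 - alpha)
Numerator: 331.9 * 0.56 = 185.864
Denominator: 1 - 0.56 = 0.44
R = 185.864 / 0.44 = 422.42

422.42 m^2


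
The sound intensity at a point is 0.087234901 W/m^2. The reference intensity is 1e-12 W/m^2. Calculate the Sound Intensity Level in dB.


Given values:
  I = 0.087234901 W/m^2
  I_ref = 1e-12 W/m^2
Formula: SIL = 10 * log10(I / I_ref)
Compute ratio: I / I_ref = 87234901000
Compute log10: log10(87234901000) = 10.94069
Multiply: SIL = 10 * 10.94069 = 109.41

109.41 dB


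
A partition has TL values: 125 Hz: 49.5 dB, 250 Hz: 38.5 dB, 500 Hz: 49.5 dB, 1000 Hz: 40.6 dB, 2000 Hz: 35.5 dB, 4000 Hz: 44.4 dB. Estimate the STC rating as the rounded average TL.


Given TL values at each frequency:
  125 Hz: 49.5 dB
  250 Hz: 38.5 dB
  500 Hz: 49.5 dB
  1000 Hz: 40.6 dB
  2000 Hz: 35.5 dB
  4000 Hz: 44.4 dB
Formula: STC ~ round(average of TL values)
Sum = 49.5 + 38.5 + 49.5 + 40.6 + 35.5 + 44.4 = 258.0
Average = 258.0 / 6 = 43.0
Rounded: 43

43


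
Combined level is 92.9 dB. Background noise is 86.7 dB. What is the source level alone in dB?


Given values:
  L_total = 92.9 dB, L_bg = 86.7 dB
Formula: L_source = 10 * log10(10^(L_total/10) - 10^(L_bg/10))
Convert to linear:
  10^(92.9/10) = 1949844599.758
  10^(86.7/10) = 467735141.2872
Difference: 1949844599.758 - 467735141.2872 = 1482109458.4708
L_source = 10 * log10(1482109458.4708) = 91.71

91.71 dB


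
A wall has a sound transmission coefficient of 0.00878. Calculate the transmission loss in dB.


Given values:
  tau = 0.00878
Formula: TL = 10 * log10(1 / tau)
Compute 1 / tau = 1 / 0.00878 = 113.8952
Compute log10(113.8952) = 2.056505
TL = 10 * 2.056505 = 20.57

20.57 dB


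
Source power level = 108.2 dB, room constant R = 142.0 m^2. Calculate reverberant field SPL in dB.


Given values:
  Lw = 108.2 dB, R = 142.0 m^2
Formula: SPL = Lw + 10 * log10(4 / R)
Compute 4 / R = 4 / 142.0 = 0.028169
Compute 10 * log10(0.028169) = -15.5023
SPL = 108.2 + (-15.5023) = 92.7

92.7 dB


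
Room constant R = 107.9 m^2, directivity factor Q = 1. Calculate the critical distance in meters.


Given values:
  R = 107.9 m^2, Q = 1
Formula: d_c = 0.141 * sqrt(Q * R)
Compute Q * R = 1 * 107.9 = 107.9
Compute sqrt(107.9) = 10.3875
d_c = 0.141 * 10.3875 = 1.465

1.465 m


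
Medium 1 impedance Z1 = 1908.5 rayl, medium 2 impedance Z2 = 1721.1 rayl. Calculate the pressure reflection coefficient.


Given values:
  Z1 = 1908.5 rayl, Z2 = 1721.1 rayl
Formula: R = (Z2 - Z1) / (Z2 + Z1)
Numerator: Z2 - Z1 = 1721.1 - 1908.5 = -187.4
Denominator: Z2 + Z1 = 1721.1 + 1908.5 = 3629.6
R = -187.4 / 3629.6 = -0.0516

-0.0516


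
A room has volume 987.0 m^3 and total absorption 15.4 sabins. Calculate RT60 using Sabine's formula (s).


Given values:
  V = 987.0 m^3
  A = 15.4 sabins
Formula: RT60 = 0.161 * V / A
Numerator: 0.161 * 987.0 = 158.907
RT60 = 158.907 / 15.4 = 10.319

10.319 s


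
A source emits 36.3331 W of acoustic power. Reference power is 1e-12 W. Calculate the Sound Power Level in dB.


Given values:
  W = 36.3331 W
  W_ref = 1e-12 W
Formula: SWL = 10 * log10(W / W_ref)
Compute ratio: W / W_ref = 36333100000000
Compute log10: log10(36333100000000) = 13.560302
Multiply: SWL = 10 * 13.560302 = 135.6

135.6 dB


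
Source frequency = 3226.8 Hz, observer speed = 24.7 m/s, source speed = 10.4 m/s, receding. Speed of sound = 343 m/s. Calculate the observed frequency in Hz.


Given values:
  f_s = 3226.8 Hz, v_o = 24.7 m/s, v_s = 10.4 m/s
  Direction: receding
Formula: f_o = f_s * (c - v_o) / (c + v_s)
Numerator: c - v_o = 343 - 24.7 = 318.3
Denominator: c + v_s = 343 + 10.4 = 353.4
f_o = 3226.8 * 318.3 / 353.4 = 2906.31

2906.31 Hz


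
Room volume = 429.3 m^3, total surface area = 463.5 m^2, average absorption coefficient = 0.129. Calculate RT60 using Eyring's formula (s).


Given values:
  V = 429.3 m^3, S = 463.5 m^2, alpha = 0.129
Formula: RT60 = 0.161 * V / (-S * ln(1 - alpha))
Compute ln(1 - 0.129) = ln(0.871) = -0.138113
Denominator: -463.5 * -0.138113 = 64.0154
Numerator: 0.161 * 429.3 = 69.1173
RT60 = 69.1173 / 64.0154 = 1.08

1.08 s


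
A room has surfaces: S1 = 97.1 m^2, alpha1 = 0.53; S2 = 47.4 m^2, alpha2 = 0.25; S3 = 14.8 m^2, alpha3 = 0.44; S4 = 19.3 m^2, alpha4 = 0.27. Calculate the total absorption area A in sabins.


Given surfaces:
  Surface 1: 97.1 * 0.53 = 51.463
  Surface 2: 47.4 * 0.25 = 11.85
  Surface 3: 14.8 * 0.44 = 6.512
  Surface 4: 19.3 * 0.27 = 5.211
Formula: A = sum(Si * alpha_i)
A = 51.463 + 11.85 + 6.512 + 5.211
A = 75.04

75.04 sabins


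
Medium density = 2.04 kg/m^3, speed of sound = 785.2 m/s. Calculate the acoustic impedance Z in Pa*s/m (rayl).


Given values:
  rho = 2.04 kg/m^3
  c = 785.2 m/s
Formula: Z = rho * c
Z = 2.04 * 785.2
Z = 1601.81

1601.81 rayl


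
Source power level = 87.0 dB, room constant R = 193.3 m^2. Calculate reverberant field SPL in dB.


Given values:
  Lw = 87.0 dB, R = 193.3 m^2
Formula: SPL = Lw + 10 * log10(4 / R)
Compute 4 / R = 4 / 193.3 = 0.020693
Compute 10 * log10(0.020693) = -16.8418
SPL = 87.0 + (-16.8418) = 70.16

70.16 dB


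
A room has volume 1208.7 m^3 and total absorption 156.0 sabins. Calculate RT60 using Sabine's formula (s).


Given values:
  V = 1208.7 m^3
  A = 156.0 sabins
Formula: RT60 = 0.161 * V / A
Numerator: 0.161 * 1208.7 = 194.6007
RT60 = 194.6007 / 156.0 = 1.247

1.247 s


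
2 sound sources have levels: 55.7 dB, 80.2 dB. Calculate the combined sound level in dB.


Formula: L_total = 10 * log10( sum(10^(Li/10)) )
  Source 1: 10^(55.7/10) = 371535.2291
  Source 2: 10^(80.2/10) = 104712854.8051
Sum of linear values = 105084390.0342
L_total = 10 * log10(105084390.0342) = 80.22

80.22 dB


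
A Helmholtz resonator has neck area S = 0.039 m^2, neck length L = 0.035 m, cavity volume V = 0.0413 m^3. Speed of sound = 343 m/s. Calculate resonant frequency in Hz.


Given values:
  S = 0.039 m^2, L = 0.035 m, V = 0.0413 m^3, c = 343 m/s
Formula: f = (c / (2*pi)) * sqrt(S / (V * L))
Compute V * L = 0.0413 * 0.035 = 0.0014455
Compute S / (V * L) = 0.039 / 0.0014455 = 26.9803
Compute sqrt(26.9803) = 5.194256
Compute c / (2*pi) = 343 / 6.283185 = 54.590148
f = 54.590148 * 5.194256 = 283.56

283.56 Hz


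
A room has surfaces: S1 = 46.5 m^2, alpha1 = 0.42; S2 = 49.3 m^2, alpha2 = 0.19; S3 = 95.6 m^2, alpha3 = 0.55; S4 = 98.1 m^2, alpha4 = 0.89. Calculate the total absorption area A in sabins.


Given surfaces:
  Surface 1: 46.5 * 0.42 = 19.53
  Surface 2: 49.3 * 0.19 = 9.367
  Surface 3: 95.6 * 0.55 = 52.58
  Surface 4: 98.1 * 0.89 = 87.309
Formula: A = sum(Si * alpha_i)
A = 19.53 + 9.367 + 52.58 + 87.309
A = 168.79

168.79 sabins


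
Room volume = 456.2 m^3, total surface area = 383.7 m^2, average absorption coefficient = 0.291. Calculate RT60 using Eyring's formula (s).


Given values:
  V = 456.2 m^3, S = 383.7 m^2, alpha = 0.291
Formula: RT60 = 0.161 * V / (-S * ln(1 - alpha))
Compute ln(1 - 0.291) = ln(0.709) = -0.3439
Denominator: -383.7 * -0.3439 = 131.9544
Numerator: 0.161 * 456.2 = 73.4482
RT60 = 73.4482 / 131.9544 = 0.557

0.557 s


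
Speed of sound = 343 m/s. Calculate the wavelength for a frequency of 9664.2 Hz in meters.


Given values:
  c = 343 m/s, f = 9664.2 Hz
Formula: lambda = c / f
lambda = 343 / 9664.2
lambda = 0.0355

0.0355 m


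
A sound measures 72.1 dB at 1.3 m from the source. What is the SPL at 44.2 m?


Given values:
  SPL1 = 72.1 dB, r1 = 1.3 m, r2 = 44.2 m
Formula: SPL2 = SPL1 - 20 * log10(r2 / r1)
Compute ratio: r2 / r1 = 44.2 / 1.3 = 34.0
Compute log10: log10(34.0) = 1.531479
Compute drop: 20 * 1.531479 = 30.6296
SPL2 = 72.1 - 30.6296 = 41.47

41.47 dB


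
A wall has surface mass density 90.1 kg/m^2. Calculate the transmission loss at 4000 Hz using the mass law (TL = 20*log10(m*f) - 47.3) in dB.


Given values:
  m = 90.1 kg/m^2, f = 4000 Hz
Formula: TL = 20 * log10(m * f) - 47.3
Compute m * f = 90.1 * 4000 = 360400.0
Compute log10(360400.0) = 5.556785
Compute 20 * 5.556785 = 111.1357
TL = 111.1357 - 47.3 = 63.84

63.84 dB


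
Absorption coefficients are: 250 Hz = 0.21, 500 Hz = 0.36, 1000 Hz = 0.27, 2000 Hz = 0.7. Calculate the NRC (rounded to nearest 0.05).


Given values:
  a_250 = 0.21, a_500 = 0.36
  a_1000 = 0.27, a_2000 = 0.7
Formula: NRC = (a250 + a500 + a1000 + a2000) / 4
Sum = 0.21 + 0.36 + 0.27 + 0.7 = 1.54
NRC = 1.54 / 4 = 0.385
Rounded to nearest 0.05: 0.4

0.4


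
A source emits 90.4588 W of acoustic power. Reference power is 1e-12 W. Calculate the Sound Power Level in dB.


Given values:
  W = 90.4588 W
  W_ref = 1e-12 W
Formula: SWL = 10 * log10(W / W_ref)
Compute ratio: W / W_ref = 90458800000000
Compute log10: log10(90458800000000) = 13.956451
Multiply: SWL = 10 * 13.956451 = 139.56

139.56 dB


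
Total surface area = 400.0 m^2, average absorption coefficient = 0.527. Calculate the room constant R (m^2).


Given values:
  S = 400.0 m^2, alpha = 0.527
Formula: R = S * alpha / (1 - alpha)
Numerator: 400.0 * 0.527 = 210.8
Denominator: 1 - 0.527 = 0.473
R = 210.8 / 0.473 = 445.67

445.67 m^2


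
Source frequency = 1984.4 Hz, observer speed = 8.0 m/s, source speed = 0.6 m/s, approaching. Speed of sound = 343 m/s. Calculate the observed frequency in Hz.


Given values:
  f_s = 1984.4 Hz, v_o = 8.0 m/s, v_s = 0.6 m/s
  Direction: approaching
Formula: f_o = f_s * (c + v_o) / (c - v_s)
Numerator: c + v_o = 343 + 8.0 = 351.0
Denominator: c - v_s = 343 - 0.6 = 342.4
f_o = 1984.4 * 351.0 / 342.4 = 2034.24

2034.24 Hz
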